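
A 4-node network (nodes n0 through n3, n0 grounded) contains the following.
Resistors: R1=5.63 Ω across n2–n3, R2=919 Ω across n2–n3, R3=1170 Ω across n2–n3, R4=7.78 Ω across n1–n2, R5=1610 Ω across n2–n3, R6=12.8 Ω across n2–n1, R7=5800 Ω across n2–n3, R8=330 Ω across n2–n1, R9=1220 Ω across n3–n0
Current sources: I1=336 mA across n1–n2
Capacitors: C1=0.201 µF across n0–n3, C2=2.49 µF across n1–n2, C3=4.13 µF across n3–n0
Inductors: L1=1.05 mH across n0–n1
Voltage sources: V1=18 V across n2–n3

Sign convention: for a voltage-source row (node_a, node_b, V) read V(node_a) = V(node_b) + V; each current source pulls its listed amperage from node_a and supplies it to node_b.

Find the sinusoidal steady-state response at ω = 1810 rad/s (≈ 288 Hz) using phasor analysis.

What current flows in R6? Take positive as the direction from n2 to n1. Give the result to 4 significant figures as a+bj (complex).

MNA unknowns: 3 node voltages V₁..V_3 plus 1 source current (V1)
R1: Y=0.1776+0.000j on G[2,3]
I1: z[1]−=0.336, z[2]+=0.336
R2: Y=0.001088+0.000j on G[2,3]
R3: Y=0.0008547+0.000j on G[2,3]
C1: Y=0.000+0.0003638j on G[0,3]
R4: Y=0.1285+0.000j on G[1,2]
R5: Y=0.0006211+0.000j on G[2,3]
R6: Y=0.07812+0.000j on G[2,1]
R7: Y=0.0001724+0.000j on G[2,3]
R8: Y=0.003030+0.000j on G[2,1]
C2: Y=0.000+0.004507j on G[1,2]
C3: Y=0.000+0.007475j on G[3,0]
R9: Y=0.0008197+0.000j on G[3,0]
L1: Y=0.000-0.5262j on G[0,1]
V1: row V2−V3=18, i_V1 at 2,3
solve → V1=-0.2455+0.03492j, V2=1.457+0.6144j, V3=-16.54+0.6144j
aux → i_V1=-3.265-0.1292j

0.1330+0.04527j A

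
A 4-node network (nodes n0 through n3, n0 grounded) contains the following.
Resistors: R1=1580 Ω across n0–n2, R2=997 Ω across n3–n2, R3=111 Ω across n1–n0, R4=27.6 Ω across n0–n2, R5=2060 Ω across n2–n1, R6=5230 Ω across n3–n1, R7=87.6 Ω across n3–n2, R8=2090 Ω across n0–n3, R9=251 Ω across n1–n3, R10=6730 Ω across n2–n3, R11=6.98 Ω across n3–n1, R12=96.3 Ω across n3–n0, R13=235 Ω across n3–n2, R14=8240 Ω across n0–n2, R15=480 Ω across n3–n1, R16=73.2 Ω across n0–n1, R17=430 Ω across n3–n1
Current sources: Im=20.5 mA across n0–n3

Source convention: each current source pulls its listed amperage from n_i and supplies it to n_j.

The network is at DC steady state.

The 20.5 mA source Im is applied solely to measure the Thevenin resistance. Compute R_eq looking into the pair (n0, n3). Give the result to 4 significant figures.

Element admittances at DC:
  Y(R1) = 0.0006329 S between n0,n2
  Y(R2) = 0.001003 S between n3,n2
  Y(R3) = 0.009009 S between n1,n0
  Y(R4) = 0.03623 S between n0,n2
  Y(R5) = 0.0004854 S between n2,n1
  Y(R6) = 0.0001912 S between n3,n1
  Y(R7) = 0.01142 S between n3,n2
  Y(R8) = 0.0004785 S between n0,n3
  Y(R9) = 0.003984 S between n1,n3
  Y(R10) = 0.0001486 S between n2,n3
  Y(R11) = 0.1433 S between n3,n1
  Y(R12) = 0.01038 S between n3,n0
  Y(R13) = 0.004255 S between n3,n2
  Y(R14) = 0.0001214 S between n0,n2
  Y(R15) = 0.002083 S between n3,n1
  Y(R16) = 0.01366 S between n0,n1
  Y(R17) = 0.002326 S between n3,n1
  Im: injects 0.0205 A into n3 (from n0)
Assemble and solve the 3×3 MNA system:
  V(n1)=0.4209  V(n2)=0.1539  V(n3)=0.4846

R_eq = 23.64 Ω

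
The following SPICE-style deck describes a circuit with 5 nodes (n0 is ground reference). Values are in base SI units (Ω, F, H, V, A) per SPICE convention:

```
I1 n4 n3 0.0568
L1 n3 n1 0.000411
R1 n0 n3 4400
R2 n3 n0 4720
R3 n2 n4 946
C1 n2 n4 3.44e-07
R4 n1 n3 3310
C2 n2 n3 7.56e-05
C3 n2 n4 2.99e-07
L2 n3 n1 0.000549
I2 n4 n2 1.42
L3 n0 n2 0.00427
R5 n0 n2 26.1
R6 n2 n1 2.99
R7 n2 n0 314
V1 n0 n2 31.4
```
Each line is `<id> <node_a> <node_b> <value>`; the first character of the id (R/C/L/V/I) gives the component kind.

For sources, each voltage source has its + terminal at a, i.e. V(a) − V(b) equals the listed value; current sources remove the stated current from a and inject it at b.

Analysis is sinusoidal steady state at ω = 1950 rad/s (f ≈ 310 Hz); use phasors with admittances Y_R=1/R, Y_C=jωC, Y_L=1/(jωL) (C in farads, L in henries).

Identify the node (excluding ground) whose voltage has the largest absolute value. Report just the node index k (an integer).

Element admittances at ω=1950 rad/s:
  I1: injects 0.0568 A into n3 (from n4)
  Y(L1) = 0.000-1.248j S between n3,n1
  Y(R1) = 0.0002273+0.000j S between n0,n3
  Y(R2) = 0.0002119+0.000j S between n3,n0
  Y(R3) = 0.001057+0.000j S between n2,n4
  Y(C1) = 0.000+0.0006708j S between n2,n4
  Y(R4) = 0.0003021+0.000j S between n1,n3
  Y(C2) = 0.000+0.1474j S between n2,n3
  Y(C3) = 0.000+0.0005830j S between n2,n4
  Y(L2) = 0.000-0.9341j S between n3,n1
  I2: injects 1.42 A into n2 (from n4)
  Y(L3) = 0.000-0.1201j S between n0,n2
  Y(R5) = 0.03831+0.000j S between n0,n2
  Y(R6) = 0.3344+0.000j S between n2,n1
  Y(R7) = 0.003185+0.000j S between n2,n0
  V1: constraint V(n0)−V(n2) = 31.4
Assemble and solve the 5×5 MNA system:
  V(n1)=-31.22-0.08728j  V(n2)=-31.40+0.000j  V(n3)=-31.20-0.05896j  V(n4)=-611.8+688.5j
  i(V1)=-1.317+3.771j

4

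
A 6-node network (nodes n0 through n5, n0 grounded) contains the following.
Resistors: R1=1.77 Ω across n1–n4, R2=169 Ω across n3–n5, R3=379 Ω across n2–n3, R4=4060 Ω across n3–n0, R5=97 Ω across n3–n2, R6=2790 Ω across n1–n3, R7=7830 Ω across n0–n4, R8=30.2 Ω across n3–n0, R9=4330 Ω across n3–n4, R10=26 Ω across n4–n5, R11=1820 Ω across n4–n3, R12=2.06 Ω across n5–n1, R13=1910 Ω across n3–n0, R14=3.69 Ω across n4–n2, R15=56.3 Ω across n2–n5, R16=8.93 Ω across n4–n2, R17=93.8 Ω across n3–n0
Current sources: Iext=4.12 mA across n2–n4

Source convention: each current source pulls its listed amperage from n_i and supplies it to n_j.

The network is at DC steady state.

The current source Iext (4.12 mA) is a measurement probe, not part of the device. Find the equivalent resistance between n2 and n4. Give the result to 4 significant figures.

MNA unknowns: 5 node voltages V₁..V_5
R1: Y=0.5650 on G[1,4]
R2: Y=0.005917 on G[3,5]
R3: Y=0.002639 on G[2,3]
R4: Y=0.0002463 on G[3,0]
R5: Y=0.01031 on G[3,2]
R6: Y=0.0003584 on G[1,3]
R7: Y=0.0001277 on G[0,4]
R8: Y=0.03311 on G[3,0]
R9: Y=0.0002309 on G[3,4]
R10: Y=0.03846 on G[4,5]
R11: Y=0.0005495 on G[4,3]
R12: Y=0.4854 on G[5,1]
R13: Y=0.0005236 on G[3,0]
R14: Y=0.2710 on G[4,2]
R15: Y=0.01776 on G[2,5]
R16: Y=0.1120 on G[4,2]
R17: Y=0.01066 on G[3,0]
Iext: z[2]−=0.00412, z[4]+=0.00412
solve → V1=0.006429, V2=-0.003451, V3=-1.935e-05, V4=0.006749, V5=0.006061

R_eq = 2.476 Ω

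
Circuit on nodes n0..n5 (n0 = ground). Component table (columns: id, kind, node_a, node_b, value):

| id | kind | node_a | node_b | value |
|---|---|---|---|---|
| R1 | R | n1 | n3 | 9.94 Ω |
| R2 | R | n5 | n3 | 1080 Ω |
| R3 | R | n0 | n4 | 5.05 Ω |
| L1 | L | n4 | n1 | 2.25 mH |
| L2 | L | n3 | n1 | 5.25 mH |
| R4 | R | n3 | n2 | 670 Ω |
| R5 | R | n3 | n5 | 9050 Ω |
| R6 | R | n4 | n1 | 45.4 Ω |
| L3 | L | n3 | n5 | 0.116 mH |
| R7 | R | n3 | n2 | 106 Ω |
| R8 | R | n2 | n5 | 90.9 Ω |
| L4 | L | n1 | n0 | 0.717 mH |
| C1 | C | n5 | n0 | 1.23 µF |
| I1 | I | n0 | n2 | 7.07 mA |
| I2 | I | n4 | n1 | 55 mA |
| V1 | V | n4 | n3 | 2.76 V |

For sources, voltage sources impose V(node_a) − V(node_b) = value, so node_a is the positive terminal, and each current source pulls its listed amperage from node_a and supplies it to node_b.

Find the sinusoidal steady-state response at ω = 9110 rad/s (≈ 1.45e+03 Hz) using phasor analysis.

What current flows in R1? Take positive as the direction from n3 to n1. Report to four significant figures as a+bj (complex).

Element admittances at ω=9110 rad/s:
  Y(R1) = 0.1006+0.000j S between n1,n3
  Y(R2) = 0.0009259+0.000j S between n5,n3
  Y(R3) = 0.1980+0.000j S between n0,n4
  Y(L1) = 0.000-0.04879j S between n4,n1
  Y(L2) = 0.000-0.02091j S between n3,n1
  Y(R4) = 0.001493+0.000j S between n3,n2
  Y(R5) = 0.0001105+0.000j S between n3,n5
  Y(R6) = 0.02203+0.000j S between n4,n1
  Y(L3) = 0.000-0.9463j S between n3,n5
  Y(R7) = 0.009434+0.000j S between n3,n2
  Y(R8) = 0.01100+0.000j S between n2,n5
  Y(L4) = 0.000-0.1531j S between n1,n0
  Y(C1) = 0.000+0.01121j S between n5,n0
  I1: injects 0.00707 A into n2 (from n0)
  I2: injects 0.055 A into n1 (from n4)
  V1: constraint V(n4)−V(n3) = 2.76
Assemble and solve the 6×6 MNA system:
  V(n1)=-0.3527-0.5854j  V(n2)=-1.971-0.1410j  V(n3)=-2.280-0.1422j  V(n4)=0.4804-0.1422j  V(n5)=-2.307-0.1399j
  i(V1)=-0.1901+0.05903j

-0.1939+0.04459j A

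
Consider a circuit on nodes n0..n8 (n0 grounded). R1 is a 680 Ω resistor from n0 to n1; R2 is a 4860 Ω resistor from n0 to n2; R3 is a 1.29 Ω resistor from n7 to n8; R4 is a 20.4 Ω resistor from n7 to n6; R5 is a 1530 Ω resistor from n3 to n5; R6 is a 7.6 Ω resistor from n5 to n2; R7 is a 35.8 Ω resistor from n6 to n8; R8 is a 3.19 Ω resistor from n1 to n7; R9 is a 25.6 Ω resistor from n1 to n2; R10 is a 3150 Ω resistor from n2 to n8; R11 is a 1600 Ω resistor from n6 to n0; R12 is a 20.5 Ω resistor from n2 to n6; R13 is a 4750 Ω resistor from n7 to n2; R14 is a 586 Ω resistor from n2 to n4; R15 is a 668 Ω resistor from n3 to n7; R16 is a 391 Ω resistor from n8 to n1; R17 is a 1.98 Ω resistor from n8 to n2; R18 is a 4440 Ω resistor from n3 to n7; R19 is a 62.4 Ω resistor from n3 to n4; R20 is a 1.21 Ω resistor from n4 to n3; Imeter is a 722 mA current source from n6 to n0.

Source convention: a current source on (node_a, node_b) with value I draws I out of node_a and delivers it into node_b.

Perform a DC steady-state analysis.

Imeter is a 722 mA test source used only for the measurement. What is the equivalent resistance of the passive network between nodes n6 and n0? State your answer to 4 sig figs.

R_eq = 440.0 Ω

Apply KCL at each of the 8 non-ground nodes and solve the resulting linear system.
Node n1: branches {R1, R8, R9, R16} → V_1 = -312.1
Node n2: branches {R2, R6, R9, R10, R12, R13, R14, R17} → V_2 = -313.7
Node n3: branches {R5, R15, R18, R19, R20} → V_3 = -313.5
Node n4: branches {R14, R19, R20} → V_4 = -313.5
Node n5: branches {R5, R6} → V_5 = -313.7
Node n6: branches {R4, R7, R11, R12, Imeter} → V_6 = -317.7
Node n7: branches {R3, R4, R8, R13, R15, R18} → V_7 = -313.3
Node n8: branches {R3, R7, R10, R16, R17} → V_8 = -313.5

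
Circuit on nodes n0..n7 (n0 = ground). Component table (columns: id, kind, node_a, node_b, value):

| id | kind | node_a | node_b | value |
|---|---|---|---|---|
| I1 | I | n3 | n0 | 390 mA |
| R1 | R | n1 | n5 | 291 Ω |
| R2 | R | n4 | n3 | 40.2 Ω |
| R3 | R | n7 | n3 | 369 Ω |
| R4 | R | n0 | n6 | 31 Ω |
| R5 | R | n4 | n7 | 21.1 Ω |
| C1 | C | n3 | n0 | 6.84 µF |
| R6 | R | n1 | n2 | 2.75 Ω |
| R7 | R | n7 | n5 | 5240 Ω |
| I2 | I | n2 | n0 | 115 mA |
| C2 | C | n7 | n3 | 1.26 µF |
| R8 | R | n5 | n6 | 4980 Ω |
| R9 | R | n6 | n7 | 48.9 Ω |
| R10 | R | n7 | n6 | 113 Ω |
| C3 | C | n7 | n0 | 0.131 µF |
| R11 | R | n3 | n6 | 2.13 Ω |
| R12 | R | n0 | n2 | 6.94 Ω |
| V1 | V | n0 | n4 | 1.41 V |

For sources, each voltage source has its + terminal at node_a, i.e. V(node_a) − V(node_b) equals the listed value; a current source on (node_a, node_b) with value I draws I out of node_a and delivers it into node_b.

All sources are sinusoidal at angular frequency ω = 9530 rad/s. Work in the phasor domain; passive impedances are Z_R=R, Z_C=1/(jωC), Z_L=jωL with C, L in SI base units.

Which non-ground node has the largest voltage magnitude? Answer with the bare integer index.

3

Apply KCL at each of the 7 non-ground nodes and solve the resulting linear system.
Node n1: branches {R1, R6} → V_1 = -0.8045+0.006526j
Node n2: branches {R6, I2, R12} → V_2 = -0.8027+0.004674j
Node n3: branches {I1, R2, R3, C1, C2, R11} → V_3 = -3.257+3.074j
Node n4: branches {R2, R5, V1} → V_4 = -1.410+0.000j
Node n5: branches {R1, R7, R8} → V_5 = -0.9973+0.2025j
Node n6: branches {R4, R8, R9, R10, R11} → V_6 = -3.008+2.773j
Node n7: branches {R3, R5, R7, C2, R9, R10, C3} → V_7 = -2.353+1.027j
Source currents: i(V1)=0.09064-0.1251j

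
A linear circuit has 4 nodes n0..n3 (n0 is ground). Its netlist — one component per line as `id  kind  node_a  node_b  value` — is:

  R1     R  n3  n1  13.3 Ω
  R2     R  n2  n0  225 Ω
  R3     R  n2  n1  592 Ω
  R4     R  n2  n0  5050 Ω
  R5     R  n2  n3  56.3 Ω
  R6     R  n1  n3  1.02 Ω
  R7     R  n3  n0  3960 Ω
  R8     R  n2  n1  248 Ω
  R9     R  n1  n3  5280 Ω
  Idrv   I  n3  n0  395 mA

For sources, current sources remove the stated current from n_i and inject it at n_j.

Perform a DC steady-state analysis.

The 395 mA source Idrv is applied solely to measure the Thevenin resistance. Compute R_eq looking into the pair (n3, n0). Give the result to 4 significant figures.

Element admittances at DC:
  Y(R1) = 0.07519 S between n3,n1
  Y(R2) = 0.004444 S between n2,n0
  Y(R3) = 0.001689 S between n2,n1
  Y(R4) = 0.0001980 S between n2,n0
  Y(R5) = 0.01776 S between n2,n3
  Y(R6) = 0.9804 S between n1,n3
  Y(R7) = 0.0002525 S between n3,n0
  Y(R8) = 0.004032 S between n2,n1
  Y(R9) = 0.0001894 S between n1,n3
  Idrv: injects 0.395 A into n0 (from n3)
Assemble and solve the 3×3 MNA system:
  V(n1)=-95.61  V(n2)=-79.88  V(n3)=-95.69

R_eq = 242.3 Ω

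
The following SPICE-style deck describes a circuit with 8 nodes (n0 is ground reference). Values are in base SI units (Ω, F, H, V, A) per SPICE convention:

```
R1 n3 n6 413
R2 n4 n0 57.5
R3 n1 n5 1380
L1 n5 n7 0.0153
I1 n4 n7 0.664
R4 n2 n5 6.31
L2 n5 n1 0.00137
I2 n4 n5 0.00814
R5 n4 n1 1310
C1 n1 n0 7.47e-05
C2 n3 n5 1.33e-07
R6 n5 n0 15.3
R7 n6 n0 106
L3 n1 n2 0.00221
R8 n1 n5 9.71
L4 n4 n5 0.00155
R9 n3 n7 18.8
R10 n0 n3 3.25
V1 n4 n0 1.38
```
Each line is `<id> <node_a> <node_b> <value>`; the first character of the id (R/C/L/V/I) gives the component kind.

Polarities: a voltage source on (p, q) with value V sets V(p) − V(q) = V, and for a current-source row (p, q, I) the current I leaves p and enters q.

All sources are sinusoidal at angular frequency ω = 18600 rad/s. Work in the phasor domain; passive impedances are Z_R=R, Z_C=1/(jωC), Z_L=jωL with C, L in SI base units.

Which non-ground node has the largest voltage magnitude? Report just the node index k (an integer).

Apply KCL at each of the 7 non-ground nodes and solve the resulting linear system.
Node n1: branches {R3, L2, R5, C1, L3, R8} → V_1 = -0.04271-0.006888j
Node n2: branches {R4, L3} → V_2 = 0.3070-0.3299j
Node n3: branches {R1, C2, R9, R10} → V_3 = 2.132+0.1469j
Node n4: branches {R2, I1, I2, R5, L4, V1} → V_4 = 1.380+0.000j
Node n5: branches {R3, L1, R4, L2, I2, C2, R6, R8, L4} → V_5 = 0.2574-0.3835j
Node n6: branches {R1, R7} → V_6 = 0.4355+0.03000j
Node n7: branches {L1, I1, R9} → V_7 = 14.52+1.089j
Source currents: i(V1)=-0.7105+0.03893j

7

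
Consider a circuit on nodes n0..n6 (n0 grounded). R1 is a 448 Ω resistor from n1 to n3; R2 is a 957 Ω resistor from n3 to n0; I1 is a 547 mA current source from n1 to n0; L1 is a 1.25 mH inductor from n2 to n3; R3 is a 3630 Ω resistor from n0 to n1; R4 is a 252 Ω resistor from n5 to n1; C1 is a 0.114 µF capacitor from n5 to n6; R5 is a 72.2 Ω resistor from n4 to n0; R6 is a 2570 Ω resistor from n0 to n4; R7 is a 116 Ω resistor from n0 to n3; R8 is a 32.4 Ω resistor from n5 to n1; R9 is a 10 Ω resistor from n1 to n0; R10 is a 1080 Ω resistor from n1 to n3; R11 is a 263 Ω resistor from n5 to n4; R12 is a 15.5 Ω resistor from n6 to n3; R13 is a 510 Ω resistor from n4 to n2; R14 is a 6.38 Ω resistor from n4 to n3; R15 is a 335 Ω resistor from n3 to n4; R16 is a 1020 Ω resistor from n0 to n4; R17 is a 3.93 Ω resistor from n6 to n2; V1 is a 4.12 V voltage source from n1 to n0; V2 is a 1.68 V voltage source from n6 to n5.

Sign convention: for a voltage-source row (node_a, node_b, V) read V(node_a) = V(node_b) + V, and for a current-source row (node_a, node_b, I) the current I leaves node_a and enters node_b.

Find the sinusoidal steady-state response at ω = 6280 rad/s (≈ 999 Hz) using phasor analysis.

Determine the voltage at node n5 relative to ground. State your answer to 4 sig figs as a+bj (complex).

1.993+0.1279j V

Apply KCL at each of the 6 non-ground nodes and solve the resulting linear system.
Node n1: branches {R1, I1, R3, R4, R8, R9, R10, V1} → V_1 = 4.120+0.000j
Node n2: branches {L1, R13, R17} → V_2 = 3.470+0.2257j
Node n3: branches {R1, R2, L1, R7, R10, R12, R14, R15} → V_3 = 3.269-0.1725j
Node n4: branches {R5, R6, R11, R13, R14, R15, R16} → V_4 = 2.969-0.1474j
Node n5: branches {R4, C1, R8, R11, V2} → V_5 = 1.993+0.1279j
Node n6: branches {C1, R12, R17, V2} → V_6 = 3.673+0.1279j
Source currents: i(V1)=-1.037+0.003910j, i(V2)=-0.07780+0.004299j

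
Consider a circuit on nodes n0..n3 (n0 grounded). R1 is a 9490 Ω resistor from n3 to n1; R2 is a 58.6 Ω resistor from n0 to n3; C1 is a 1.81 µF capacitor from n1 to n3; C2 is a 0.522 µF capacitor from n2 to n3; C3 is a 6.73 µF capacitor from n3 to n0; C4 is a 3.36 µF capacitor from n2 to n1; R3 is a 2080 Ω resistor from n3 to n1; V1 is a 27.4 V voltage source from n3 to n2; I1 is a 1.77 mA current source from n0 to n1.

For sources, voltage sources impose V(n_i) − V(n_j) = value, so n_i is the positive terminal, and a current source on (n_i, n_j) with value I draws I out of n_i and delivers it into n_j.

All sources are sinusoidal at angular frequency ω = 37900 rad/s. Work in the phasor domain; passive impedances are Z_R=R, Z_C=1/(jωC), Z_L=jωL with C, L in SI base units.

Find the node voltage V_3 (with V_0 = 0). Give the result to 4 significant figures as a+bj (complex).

0.0004622-0.006908j V

Apply KCL at each of the 3 non-ground nodes and solve the resulting linear system.
Node n1: branches {R1, C1, C4, R3, I1} → V_1 = -17.81-0.06921j
Node n2: branches {C2, C4, V1} → V_2 = -27.40-0.006908j
Node n3: branches {R1, R2, C1, C2, C3, R3, V1} → V_3 = 0.0004622-0.006908j
Source currents: i(V1)=-0.007934-1.764j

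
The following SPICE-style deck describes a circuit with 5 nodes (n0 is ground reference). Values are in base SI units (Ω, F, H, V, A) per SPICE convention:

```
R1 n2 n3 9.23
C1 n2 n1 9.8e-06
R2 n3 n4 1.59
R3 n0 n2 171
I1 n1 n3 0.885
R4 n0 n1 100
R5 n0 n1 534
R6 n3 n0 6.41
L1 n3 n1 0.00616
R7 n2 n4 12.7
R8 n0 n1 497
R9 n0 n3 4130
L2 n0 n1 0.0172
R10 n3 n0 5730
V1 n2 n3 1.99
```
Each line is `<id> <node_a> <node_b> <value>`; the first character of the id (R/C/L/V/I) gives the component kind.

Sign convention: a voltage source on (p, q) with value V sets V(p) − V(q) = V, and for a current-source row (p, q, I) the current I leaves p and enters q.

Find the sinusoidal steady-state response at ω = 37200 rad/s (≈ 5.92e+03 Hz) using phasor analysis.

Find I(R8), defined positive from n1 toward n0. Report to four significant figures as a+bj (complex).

0.003404+0.004724j A

Element admittances at ω=37200 rad/s:
  Y(R1) = 0.1083+0.000j S between n2,n3
  Y(C1) = 0.000+0.3646j S between n2,n1
  Y(R2) = 0.6289+0.000j S between n3,n4
  Y(R3) = 0.005848+0.000j S between n0,n2
  I1: injects 0.885 A into n3 (from n1)
  Y(R4) = 0.01000+0.000j S between n0,n1
  Y(R5) = 0.001873+0.000j S between n0,n1
  Y(R6) = 0.1560+0.000j S between n3,n0
  Y(L1) = 0.000-0.004364j S between n3,n1
  Y(R7) = 0.07874+0.000j S between n2,n4
  Y(R8) = 0.002012+0.000j S between n0,n1
  Y(R9) = 0.0002421+0.000j S between n0,n3
  Y(L2) = 0.000-0.001563j S between n0,n1
  Y(R10) = 0.0001745+0.000j S between n3,n0
  V1: constraint V(n2)−V(n3) = 1.99
Assemble and solve the 5×5 MNA system:
  V(n1)=1.692+2.348j  V(n2)=1.751-0.1846j  V(n3)=-0.2391-0.1846j  V(n4)=-0.01767-0.1846j
  i(V1)=-1.288-0.02045j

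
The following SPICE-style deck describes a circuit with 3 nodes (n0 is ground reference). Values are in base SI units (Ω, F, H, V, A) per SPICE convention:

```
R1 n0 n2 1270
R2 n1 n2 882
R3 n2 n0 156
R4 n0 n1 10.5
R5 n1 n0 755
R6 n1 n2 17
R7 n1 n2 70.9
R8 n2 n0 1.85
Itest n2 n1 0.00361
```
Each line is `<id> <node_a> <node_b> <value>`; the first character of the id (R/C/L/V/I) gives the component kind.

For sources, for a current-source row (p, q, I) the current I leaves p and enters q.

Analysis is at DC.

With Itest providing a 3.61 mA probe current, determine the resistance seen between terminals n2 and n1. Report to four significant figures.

MNA unknowns: 2 node voltages V₁..V_2
R1: Y=0.0007874 on G[0,2]
R2: Y=0.001134 on G[1,2]
R3: Y=0.006410 on G[2,0]
R4: Y=0.09524 on G[0,1]
R5: Y=0.001325 on G[1,0]
R6: Y=0.05882 on G[1,2]
R7: Y=0.01410 on G[1,2]
R8: Y=0.5405 on G[2,0]
Itest: z[2]−=0.00361, z[1]+=0.00361
solve → V1=0.01965, V2=-0.003465

R_eq = 6.404 Ω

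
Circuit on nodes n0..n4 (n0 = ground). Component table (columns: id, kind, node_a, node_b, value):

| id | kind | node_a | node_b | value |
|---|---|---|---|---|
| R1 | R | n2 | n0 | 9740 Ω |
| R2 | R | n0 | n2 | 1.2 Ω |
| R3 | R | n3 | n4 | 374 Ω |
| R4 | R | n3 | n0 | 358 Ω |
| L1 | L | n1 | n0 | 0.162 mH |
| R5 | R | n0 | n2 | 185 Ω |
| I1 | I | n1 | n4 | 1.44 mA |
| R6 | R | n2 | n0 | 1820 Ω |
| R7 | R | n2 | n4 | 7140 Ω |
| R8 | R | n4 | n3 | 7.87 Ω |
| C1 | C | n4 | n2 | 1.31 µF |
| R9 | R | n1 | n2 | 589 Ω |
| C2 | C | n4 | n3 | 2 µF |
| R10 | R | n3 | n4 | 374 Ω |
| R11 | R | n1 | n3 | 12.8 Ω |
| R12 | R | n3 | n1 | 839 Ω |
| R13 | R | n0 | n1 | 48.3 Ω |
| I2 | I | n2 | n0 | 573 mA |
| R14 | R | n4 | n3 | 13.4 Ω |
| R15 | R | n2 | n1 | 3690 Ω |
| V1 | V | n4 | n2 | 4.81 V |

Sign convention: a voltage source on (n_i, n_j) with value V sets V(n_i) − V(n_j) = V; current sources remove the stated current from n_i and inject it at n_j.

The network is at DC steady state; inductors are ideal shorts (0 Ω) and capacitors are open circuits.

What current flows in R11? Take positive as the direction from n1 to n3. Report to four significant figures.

MNA unknowns: 4 node voltages V₁..V_4 plus 2 source currents (L1, V1)
R1: Y=0.0001027 on G[2,0]
R2: Y=0.8333 on G[0,2]
R3: Y=0.002674 on G[3,4]
R4: Y=0.002793 on G[3,0]
L1: row V1−V0=0, i_L1 at 1,0
R5: Y=0.005405 on G[0,2]
I1: z[1]−=0.00144, z[4]+=0.00144
R6: Y=0.0005495 on G[2,0]
R7: Y=0.0001401 on G[2,4]
R8: Y=0.1271 on G[4,3]
C1: Y=0.000 on G[4,2]
R9: Y=0.001698 on G[1,2]
C2: Y=0.000 on G[4,3]
R10: Y=0.002674 on G[3,4]
R11: Y=0.07812 on G[1,3]
R12: Y=0.001192 on G[3,1]
R13: Y=0.02070 on G[0,1]
I2: z[2]−=0.573, z[0]+=0.573
R14: Y=0.07463 on G[4,3]
R15: Y=0.0002710 on G[2,1]
V1: row V4−V2=4.81, i_V1 at 4,2
solve → V1=0.000, V2=-0.9491, V3=2.764, V4=3.861
aux → i_L1=0.2160, i_V1=-0.2262

-0.2160 A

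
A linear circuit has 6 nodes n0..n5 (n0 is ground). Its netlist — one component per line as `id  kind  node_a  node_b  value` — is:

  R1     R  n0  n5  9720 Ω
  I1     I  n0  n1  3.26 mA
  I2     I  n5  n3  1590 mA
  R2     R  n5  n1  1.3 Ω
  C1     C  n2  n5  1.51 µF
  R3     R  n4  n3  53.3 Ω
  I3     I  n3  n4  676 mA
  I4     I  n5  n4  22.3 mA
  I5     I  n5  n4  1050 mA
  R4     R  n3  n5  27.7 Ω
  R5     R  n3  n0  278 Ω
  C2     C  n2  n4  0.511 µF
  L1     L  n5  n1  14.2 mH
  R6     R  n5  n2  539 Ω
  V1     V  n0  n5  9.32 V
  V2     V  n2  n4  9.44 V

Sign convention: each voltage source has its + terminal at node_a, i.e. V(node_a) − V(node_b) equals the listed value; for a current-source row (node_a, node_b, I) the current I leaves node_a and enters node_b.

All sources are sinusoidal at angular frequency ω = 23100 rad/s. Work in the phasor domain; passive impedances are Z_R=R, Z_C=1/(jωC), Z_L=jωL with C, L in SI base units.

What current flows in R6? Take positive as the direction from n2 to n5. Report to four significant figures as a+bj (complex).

Element admittances at ω=23100 rad/s:
  Y(R1) = 0.0001029+0.000j S between n0,n5
  I1: injects 0.00326 A into n1 (from n0)
  I2: injects 1.59 A into n3 (from n5)
  Y(R2) = 0.7692+0.000j S between n5,n1
  Y(C1) = 0.000+0.03488j S between n2,n5
  Y(R3) = 0.01876+0.000j S between n4,n3
  I3: injects 0.676 A into n4 (from n3)
  I4: injects 0.0223 A into n4 (from n5)
  I5: injects 1.05 A into n4 (from n5)
  Y(R4) = 0.03610+0.000j S between n3,n5
  Y(R5) = 0.003597+0.000j S between n3,n0
  Y(C2) = 0.000+0.01180j S between n2,n4
  Y(L1) = 0.000-0.003049j S between n5,n1
  Y(R6) = 0.001855+0.000j S between n5,n2
  V1: constraint V(n0)−V(n5) = 9.32
  V2: constraint V(n2)−V(n4) = 9.44
Assemble and solve the 7×7 MNA system:
  V(n1)=-9.316+1.680e-05j  V(n2)=12.86-53.01j  V(n3)=10.98-17.01j  V(n4)=3.420-53.01j  V(n5)=-9.320+0.000j
  i(V1)=0.03527-0.06119j  i(V2)=-1.890-0.7868j

0.04115-0.09834j A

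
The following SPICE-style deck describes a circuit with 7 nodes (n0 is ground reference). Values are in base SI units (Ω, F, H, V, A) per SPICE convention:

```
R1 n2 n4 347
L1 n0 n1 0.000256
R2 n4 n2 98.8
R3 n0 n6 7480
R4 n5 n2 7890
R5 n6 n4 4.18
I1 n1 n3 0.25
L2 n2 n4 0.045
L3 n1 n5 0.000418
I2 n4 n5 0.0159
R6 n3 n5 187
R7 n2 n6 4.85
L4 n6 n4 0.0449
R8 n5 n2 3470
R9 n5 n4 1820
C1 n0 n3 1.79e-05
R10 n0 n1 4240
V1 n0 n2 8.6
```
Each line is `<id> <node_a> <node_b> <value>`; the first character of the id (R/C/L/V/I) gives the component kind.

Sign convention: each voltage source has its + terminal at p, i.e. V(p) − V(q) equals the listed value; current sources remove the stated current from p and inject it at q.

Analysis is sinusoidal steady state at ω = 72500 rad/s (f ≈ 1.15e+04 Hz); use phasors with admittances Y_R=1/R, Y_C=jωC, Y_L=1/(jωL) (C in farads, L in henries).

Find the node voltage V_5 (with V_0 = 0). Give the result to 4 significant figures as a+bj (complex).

MNA unknowns: 6 node voltages V₁..V_6 plus 1 source current (V1)
R1: Y=0.002882+0.000j on G[2,4]
L1: Y=0.000-0.05388j on G[0,1]
R2: Y=0.01012+0.000j on G[4,2]
R3: Y=0.0001337+0.000j on G[0,6]
R4: Y=0.0001267+0.000j on G[5,2]
R5: Y=0.2392+0.000j on G[6,4]
I1: z[1]−=0.25, z[3]+=0.25
L2: Y=0.000-0.0003065j on G[2,4]
L3: Y=0.000-0.03300j on G[1,5]
I2: z[4]−=0.0159, z[5]+=0.0159
R6: Y=0.005348+0.000j on G[3,5]
R7: Y=0.2062+0.000j on G[2,6]
L4: Y=0.000-0.0003072j on G[6,4]
R8: Y=0.0002882+0.000j on G[5,2]
R9: Y=0.0005495+0.000j on G[5,4]
C1: Y=0.000+1.298j on G[0,3]
R10: Y=0.0002358+0.000j on G[0,1]
V1: row V0−V2=8.6, i_V1 at 0,2
solve → V1=-0.4583-4.362j, V2=-8.600+0.000j, V3=-0.01534-0.1879j, V4=-8.690-0.01755j, V5=-1.176-3.910j, V6=-8.646-0.009394j
aux → i_V1=0.007535+0.003760j

-1.176-3.910j V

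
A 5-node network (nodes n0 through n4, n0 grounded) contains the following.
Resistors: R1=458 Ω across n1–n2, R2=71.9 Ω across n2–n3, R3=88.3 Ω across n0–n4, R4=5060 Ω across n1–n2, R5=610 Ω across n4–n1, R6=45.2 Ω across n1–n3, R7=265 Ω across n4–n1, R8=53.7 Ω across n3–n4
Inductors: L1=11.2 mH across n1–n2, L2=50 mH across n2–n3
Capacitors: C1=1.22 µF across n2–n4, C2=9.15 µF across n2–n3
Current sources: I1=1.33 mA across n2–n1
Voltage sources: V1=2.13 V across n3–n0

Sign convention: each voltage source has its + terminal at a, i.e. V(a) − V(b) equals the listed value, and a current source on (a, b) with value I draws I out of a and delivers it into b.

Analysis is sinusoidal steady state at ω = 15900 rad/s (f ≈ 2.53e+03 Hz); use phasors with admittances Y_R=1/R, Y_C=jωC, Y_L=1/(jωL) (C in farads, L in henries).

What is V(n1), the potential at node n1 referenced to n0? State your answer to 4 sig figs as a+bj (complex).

MNA unknowns: 4 node voltages V₁..V_4 plus 1 source current (V1)
R1: Y=0.002183+0.000j on G[1,2]
R2: Y=0.01391+0.000j on G[2,3]
L1: Y=0.000-0.005615j on G[1,2]
R3: Y=0.01133+0.000j on G[0,4]
R4: Y=0.0001976+0.000j on G[1,2]
C1: Y=0.000+0.01940j on G[2,4]
I1: z[2]−=0.00133, z[1]+=0.00133
R5: Y=0.001639+0.000j on G[4,1]
L2: Y=0.000-0.001258j on G[2,3]
R6: Y=0.02212+0.000j on G[1,3]
R7: Y=0.003774+0.000j on G[4,1]
C2: Y=0.000+0.1455j on G[2,3]
R8: Y=0.01862+0.000j on G[3,4]
V1: row V3−V0=2.13, i_V1 at 3,0
solve → V1=2.064+0.05348j, V2=2.061+0.03440j, V3=2.130+0.000j, V4=1.571+0.2771j
aux → i_V1=-0.01779-0.003138j

2.064+0.05348j V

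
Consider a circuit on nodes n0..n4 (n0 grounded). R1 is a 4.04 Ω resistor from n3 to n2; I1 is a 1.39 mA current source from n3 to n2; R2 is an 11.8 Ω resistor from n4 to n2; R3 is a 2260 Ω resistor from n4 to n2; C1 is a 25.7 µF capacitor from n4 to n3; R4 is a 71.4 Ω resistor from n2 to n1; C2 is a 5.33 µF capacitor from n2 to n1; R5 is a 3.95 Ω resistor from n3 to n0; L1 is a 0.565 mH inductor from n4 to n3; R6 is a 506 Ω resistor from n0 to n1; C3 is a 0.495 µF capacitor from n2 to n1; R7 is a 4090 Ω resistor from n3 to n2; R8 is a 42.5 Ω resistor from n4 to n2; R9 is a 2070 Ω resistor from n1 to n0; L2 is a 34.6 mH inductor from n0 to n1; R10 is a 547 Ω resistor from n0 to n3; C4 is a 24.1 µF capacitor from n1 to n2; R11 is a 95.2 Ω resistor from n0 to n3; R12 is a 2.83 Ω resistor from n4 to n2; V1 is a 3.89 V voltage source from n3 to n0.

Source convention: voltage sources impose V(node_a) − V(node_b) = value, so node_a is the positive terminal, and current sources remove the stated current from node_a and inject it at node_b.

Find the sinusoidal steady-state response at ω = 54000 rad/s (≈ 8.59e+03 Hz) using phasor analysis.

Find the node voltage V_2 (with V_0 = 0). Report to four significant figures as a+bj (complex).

3.879+0.005477j V

Apply KCL at each of the 4 non-ground nodes and solve the resulting linear system.
Node n1: branches {R4, C2, R6, C3, R9, L2, C4} → V_1 = 3.880+0.01140j
Node n2: branches {R1, I1, R2, R3, R4, C2, C3, R7, R8, C4, R12} → V_2 = 3.879+0.005477j
Node n3: branches {R1, I1, C1, R5, L1, R7, R10, R11, V1} → V_3 = 3.890+0.000j
Node n4: branches {R2, R3, C1, L1, R8, R12} → V_4 = 3.891+0.003980j
Source currents: i(V1)=-1.042+0.002049j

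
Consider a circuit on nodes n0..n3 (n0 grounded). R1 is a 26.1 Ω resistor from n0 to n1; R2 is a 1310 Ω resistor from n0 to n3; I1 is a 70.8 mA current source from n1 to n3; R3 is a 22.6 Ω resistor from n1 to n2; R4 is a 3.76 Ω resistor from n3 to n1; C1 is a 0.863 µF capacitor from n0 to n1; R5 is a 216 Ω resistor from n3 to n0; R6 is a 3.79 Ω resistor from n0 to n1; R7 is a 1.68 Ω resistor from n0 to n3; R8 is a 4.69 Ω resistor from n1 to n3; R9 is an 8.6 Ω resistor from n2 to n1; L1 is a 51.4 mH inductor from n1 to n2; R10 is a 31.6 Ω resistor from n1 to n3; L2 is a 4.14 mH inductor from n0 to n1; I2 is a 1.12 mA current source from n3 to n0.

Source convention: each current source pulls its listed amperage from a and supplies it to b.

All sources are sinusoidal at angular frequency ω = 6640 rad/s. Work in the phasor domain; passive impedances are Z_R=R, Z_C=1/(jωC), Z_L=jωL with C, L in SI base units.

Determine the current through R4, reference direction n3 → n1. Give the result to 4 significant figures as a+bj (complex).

Element admittances at ω=6640 rad/s:
  Y(R1) = 0.03831+0.000j S between n0,n1
  Y(R2) = 0.0007634+0.000j S between n0,n3
  I1: injects 0.0708 A into n3 (from n1)
  Y(R3) = 0.04425+0.000j S between n1,n2
  Y(R4) = 0.2660+0.000j S between n3,n1
  Y(C1) = 0.000+0.005730j S between n0,n1
  Y(R5) = 0.004630+0.000j S between n3,n0
  Y(R6) = 0.2639+0.000j S between n0,n1
  Y(R7) = 0.5952+0.000j S between n0,n3
  Y(R8) = 0.2132+0.000j S between n1,n3
  Y(R9) = 0.1163+0.000j S between n2,n1
  Y(L1) = 0.000-0.002930j S between n1,n2
  Y(R10) = 0.03165+0.000j S between n1,n3
  Y(L2) = 0.000-0.03638j S between n0,n1
  I2: injects 0.00112 A into n0 (from n3)
Assemble and solve the 3×3 MNA system:
  V(n1)=-0.06687-0.003544j  V(n2)=-0.06687-0.003544j  V(n3)=0.03196-0.001629j

0.02628+0.0005094j A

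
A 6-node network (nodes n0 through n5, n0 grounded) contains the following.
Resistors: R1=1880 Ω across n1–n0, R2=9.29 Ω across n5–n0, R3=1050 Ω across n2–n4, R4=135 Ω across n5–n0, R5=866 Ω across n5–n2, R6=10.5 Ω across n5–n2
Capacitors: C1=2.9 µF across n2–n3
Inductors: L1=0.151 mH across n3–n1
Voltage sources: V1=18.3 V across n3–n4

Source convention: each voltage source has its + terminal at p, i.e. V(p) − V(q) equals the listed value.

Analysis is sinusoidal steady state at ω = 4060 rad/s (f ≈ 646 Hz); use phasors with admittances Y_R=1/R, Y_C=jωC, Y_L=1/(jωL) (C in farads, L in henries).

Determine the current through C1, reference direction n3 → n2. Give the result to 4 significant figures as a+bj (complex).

0.01716+0.002155j A

Apply KCL at each of the 5 non-ground nodes and solve the resulting linear system.
Node n1: branches {R1, L1} → V_1 = 0.1808-1.443j
Node n2: branches {R3, C1, R5, R6} → V_2 = -0.001833+0.01463j
Node n3: branches {C1, L1, V1} → V_3 = 0.1812-1.443j
Node n4: branches {R3, V1} → V_4 = -18.12-1.443j
Node n5: branches {R2, R4, R5, R6} → V_5 = -0.0008357+0.006670j
Source currents: i(V1)=-0.01725-0.001388j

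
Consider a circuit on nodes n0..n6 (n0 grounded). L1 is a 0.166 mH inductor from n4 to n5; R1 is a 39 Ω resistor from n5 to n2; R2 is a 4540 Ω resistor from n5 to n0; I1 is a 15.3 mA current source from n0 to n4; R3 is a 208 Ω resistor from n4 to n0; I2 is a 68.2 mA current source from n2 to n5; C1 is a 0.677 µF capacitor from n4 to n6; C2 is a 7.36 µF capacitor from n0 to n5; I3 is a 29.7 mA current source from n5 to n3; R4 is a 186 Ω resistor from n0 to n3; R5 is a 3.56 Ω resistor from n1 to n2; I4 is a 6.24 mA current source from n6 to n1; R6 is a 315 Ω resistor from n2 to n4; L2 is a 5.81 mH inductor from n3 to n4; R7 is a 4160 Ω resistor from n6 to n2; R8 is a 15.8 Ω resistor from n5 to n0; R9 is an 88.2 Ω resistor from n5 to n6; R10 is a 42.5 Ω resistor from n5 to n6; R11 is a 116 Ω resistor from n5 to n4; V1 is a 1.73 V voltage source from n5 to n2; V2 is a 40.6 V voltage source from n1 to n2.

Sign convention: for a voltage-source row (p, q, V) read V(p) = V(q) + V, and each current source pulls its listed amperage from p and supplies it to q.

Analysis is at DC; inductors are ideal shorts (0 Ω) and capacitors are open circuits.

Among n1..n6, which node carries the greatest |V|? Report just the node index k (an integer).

1

Apply KCL at each of the 6 non-ground nodes and solve the resulting linear system.
Node n1: branches {R5, I4, V2} → V_1 = 39.08
Node n2: branches {R1, I2, R5, R6, R7, V1, V2} → V_2 = -1.522
Node n3: branches {I3, R4, L2} → V_3 = 0.2076
Node n4: branches {L1, I1, R3, C1, R6, L2, R11} → V_4 = 0.2076
Node n5: branches {L1, R1, R2, I2, C2, I3, R8, R9, R10, R11, V1} → V_5 = 0.2076
Node n6: branches {C1, I4, R7, R9, R10} → V_6 = 0.01803
Source currents: i(L1)=0.03739, i(L2)=0.02858, i(V1)=0.01174, i(V2)=-11.40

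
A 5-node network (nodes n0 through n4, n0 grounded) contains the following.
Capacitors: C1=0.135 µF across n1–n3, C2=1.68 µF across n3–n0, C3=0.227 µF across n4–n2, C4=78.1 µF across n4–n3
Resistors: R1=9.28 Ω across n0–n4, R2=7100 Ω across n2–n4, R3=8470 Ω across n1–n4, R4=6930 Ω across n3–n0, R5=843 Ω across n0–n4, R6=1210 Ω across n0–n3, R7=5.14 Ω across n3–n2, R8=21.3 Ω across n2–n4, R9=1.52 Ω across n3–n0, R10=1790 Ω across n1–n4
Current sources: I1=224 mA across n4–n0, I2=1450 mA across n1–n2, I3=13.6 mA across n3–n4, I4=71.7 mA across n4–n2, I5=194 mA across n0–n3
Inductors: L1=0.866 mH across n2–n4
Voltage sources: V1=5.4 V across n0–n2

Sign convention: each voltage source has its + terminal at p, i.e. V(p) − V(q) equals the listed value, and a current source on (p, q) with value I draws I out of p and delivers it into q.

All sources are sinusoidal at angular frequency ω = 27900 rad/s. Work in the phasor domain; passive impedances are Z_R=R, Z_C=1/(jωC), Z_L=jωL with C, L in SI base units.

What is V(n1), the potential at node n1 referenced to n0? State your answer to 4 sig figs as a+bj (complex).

-69.84+373.1j V

MNA unknowns: 4 node voltages V₁..V_4 plus 1 source current (V1)
C1: Y=0.000+0.003767j on G[1,3]
R1: Y=0.1078+0.000j on G[0,4]
C2: Y=0.000+0.04687j on G[3,0]
I1: z[4]−=0.224, z[0]+=0.224
L1: Y=0.000-0.04139j on G[2,4]
I2: z[1]−=1.45, z[2]+=1.45
R2: Y=0.0001408+0.000j on G[2,4]
R3: Y=0.0001181+0.000j on G[1,4]
R4: Y=0.0001443+0.000j on G[3,0]
R5: Y=0.001186+0.000j on G[0,4]
R6: Y=0.0008264+0.000j on G[0,3]
I3: z[3]−=0.0136, z[4]+=0.0136
I4: z[4]−=0.0717, z[2]+=0.0717
I5: z[0]−=0.194, z[3]+=0.194
C3: Y=0.000+0.006333j on G[4,2]
C4: Y=0.000+2.179j on G[4,3]
R7: Y=0.1946+0.000j on G[3,2]
R8: Y=0.04695+0.000j on G[2,4]
R9: Y=0.6579+0.000j on G[3,0]
R10: Y=0.0005587+0.000j on G[1,4]
V1: row V0−V2=5.4, i_V1 at 0,2
solve → V1=-69.84+373.1j, V2=-5.400+0.000j, V3=-2.851+0.2137j, V4=-2.713+0.2911j
aux → i_V1=-2.154+0.03889j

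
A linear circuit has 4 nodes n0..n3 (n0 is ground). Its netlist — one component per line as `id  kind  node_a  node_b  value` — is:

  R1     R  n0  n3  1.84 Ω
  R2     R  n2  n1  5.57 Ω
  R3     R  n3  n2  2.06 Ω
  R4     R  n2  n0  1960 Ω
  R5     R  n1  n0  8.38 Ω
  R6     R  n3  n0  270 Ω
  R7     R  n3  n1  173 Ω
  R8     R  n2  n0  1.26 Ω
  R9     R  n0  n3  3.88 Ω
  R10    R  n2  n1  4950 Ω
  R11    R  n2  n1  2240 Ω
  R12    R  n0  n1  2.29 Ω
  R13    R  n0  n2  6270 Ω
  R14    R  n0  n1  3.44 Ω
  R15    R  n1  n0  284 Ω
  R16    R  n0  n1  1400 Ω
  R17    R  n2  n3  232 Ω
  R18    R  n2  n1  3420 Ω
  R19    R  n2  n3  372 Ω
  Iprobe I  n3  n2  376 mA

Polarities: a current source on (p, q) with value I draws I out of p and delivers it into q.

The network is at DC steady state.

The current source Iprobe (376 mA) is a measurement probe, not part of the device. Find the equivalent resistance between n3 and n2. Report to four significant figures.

R_eq = 1.076 Ω

Apply KCL at each of the 3 non-ground nodes and solve the resulting linear system.
Node n1: branches {R2, R5, R7, R10, R11, R12, R14, R15, R16, R18} → V_1 = 0.03133
Node n2: branches {R2, R3, R4, R8, R10, R11, R13, R17, R18, R19, Iprobe} → V_2 = 0.1870
Node n3: branches {R1, R3, R6, R7, R9, R17, R19, Iprobe} → V_3 = -0.2177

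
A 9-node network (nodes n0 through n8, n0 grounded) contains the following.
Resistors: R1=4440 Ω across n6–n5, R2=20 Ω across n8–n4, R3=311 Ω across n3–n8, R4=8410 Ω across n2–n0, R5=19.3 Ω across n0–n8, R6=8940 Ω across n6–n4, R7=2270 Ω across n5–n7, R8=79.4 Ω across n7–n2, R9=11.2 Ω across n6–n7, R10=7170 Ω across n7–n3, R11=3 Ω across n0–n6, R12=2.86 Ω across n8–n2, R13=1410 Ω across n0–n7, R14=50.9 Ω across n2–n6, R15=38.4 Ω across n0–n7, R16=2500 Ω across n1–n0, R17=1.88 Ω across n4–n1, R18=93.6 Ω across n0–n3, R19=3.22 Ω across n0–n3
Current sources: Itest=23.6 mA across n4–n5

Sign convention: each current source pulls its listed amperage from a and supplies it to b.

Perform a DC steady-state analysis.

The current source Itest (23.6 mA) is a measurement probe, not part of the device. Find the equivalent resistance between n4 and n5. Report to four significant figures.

Element admittances at DC:
  Y(R1) = 0.0002252 S between n6,n5
  Y(R2) = 0.05000 S between n8,n4
  Y(R3) = 0.003215 S between n3,n8
  Y(R4) = 0.0001189 S between n2,n0
  Y(R5) = 0.05181 S between n0,n8
  Y(R6) = 0.0001119 S between n6,n4
  Y(R7) = 0.0004405 S between n5,n7
  Y(R8) = 0.01259 S between n7,n2
  Y(R9) = 0.08929 S between n6,n7
  Y(R10) = 0.0001395 S between n7,n3
  Y(R11) = 0.3333 S between n0,n6
  Y(R12) = 0.3497 S between n8,n2
  Y(R13) = 0.0007092 S between n0,n7
  Y(R14) = 0.01965 S between n2,n6
  Y(R15) = 0.02604 S between n0,n7
  Y(R16) = 0.0004000 S between n1,n0
  Y(R17) = 0.5319 S between n4,n1
  Y(R18) = 0.01068 S between n0,n3
  Y(R19) = 0.3106 S between n0,n3
  Itest: injects 0.0236 A into n5 (from n4)
Assemble and solve the 8×8 MNA system:
  V(n1)=-0.7151  V(n2)=-0.2241  V(n3)=-0.002434  V(n4)=-0.7156  V(n5)=35.54  V(n6)=0.03253  V(n7)=0.1218  V(n8)=-0.2510

R_eq = 1536. Ω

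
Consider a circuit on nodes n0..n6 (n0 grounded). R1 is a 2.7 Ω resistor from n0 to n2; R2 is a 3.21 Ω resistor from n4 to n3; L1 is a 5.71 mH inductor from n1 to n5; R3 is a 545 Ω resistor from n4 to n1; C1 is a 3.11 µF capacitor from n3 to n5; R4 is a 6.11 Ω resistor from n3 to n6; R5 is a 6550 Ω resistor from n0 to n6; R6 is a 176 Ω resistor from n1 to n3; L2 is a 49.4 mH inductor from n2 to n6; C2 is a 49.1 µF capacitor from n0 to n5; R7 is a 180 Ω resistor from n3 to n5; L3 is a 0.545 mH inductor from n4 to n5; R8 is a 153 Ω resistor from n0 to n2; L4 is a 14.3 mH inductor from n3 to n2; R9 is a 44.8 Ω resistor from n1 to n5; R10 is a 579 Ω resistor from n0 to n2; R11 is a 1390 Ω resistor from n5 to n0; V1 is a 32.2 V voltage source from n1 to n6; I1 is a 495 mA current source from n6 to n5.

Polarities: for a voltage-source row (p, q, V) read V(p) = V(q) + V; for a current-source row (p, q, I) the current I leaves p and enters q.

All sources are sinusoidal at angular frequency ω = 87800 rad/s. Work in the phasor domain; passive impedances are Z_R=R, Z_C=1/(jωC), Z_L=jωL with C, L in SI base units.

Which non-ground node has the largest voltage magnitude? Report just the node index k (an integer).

MNA unknowns: 6 node voltages V₁..V_6 plus 1 source current (V1)
R1: Y=0.3704+0.000j on G[0,2]
R2: Y=0.3115+0.000j on G[4,3]
L1: Y=0.000-0.001995j on G[1,5]
R3: Y=0.001835+0.000j on G[4,1]
C1: Y=0.000+0.2731j on G[3,5]
R4: Y=0.1637+0.000j on G[3,6]
R5: Y=0.0001527+0.000j on G[0,6]
R6: Y=0.005682+0.000j on G[1,3]
L2: Y=0.000-0.0002306j on G[2,6]
C2: Y=0.000+4.311j on G[0,5]
R7: Y=0.005556+0.000j on G[3,5]
L3: Y=0.000-0.02090j on G[4,5]
R8: Y=0.006536+0.000j on G[0,2]
L4: Y=0.000-0.0007965j on G[3,2]
R9: Y=0.02232+0.000j on G[1,5]
R10: Y=0.001727+0.000j on G[0,2]
R11: Y=0.0007194+0.000j on G[5,0]
V1: row V1−V6=32.2, i_V1 at 1,6
I1: z[6]−=0.495, z[5]+=0.495
solve → V1=24.40+3.918j, V2=0.01112+0.005342j, V3=-0.2672+4.158j, V4=-0.3982+4.131j, V5=-0.0006080+0.0007002j, V6=-7.800+3.918j
aux → i_V1=-0.7381-0.03700j

1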